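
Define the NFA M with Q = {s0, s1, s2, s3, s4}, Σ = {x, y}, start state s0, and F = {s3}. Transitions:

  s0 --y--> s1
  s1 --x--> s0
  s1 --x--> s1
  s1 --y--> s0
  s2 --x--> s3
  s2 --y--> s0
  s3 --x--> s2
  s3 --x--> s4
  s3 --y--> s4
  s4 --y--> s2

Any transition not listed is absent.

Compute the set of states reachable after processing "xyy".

Start in {s0}.
Read 'x': {s0} → ∅.
The set is empty and remains empty for the remaining 2 symbols.

∅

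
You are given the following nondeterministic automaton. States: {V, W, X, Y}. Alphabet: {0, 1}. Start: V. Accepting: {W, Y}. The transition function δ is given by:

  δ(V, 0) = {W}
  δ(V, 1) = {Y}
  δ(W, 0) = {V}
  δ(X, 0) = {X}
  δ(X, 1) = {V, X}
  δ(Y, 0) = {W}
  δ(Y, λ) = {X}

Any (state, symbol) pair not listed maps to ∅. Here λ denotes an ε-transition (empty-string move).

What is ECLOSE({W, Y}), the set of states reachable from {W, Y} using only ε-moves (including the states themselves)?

Begin with {W, Y}.
ε-move Y → X; add X.

{W, X, Y}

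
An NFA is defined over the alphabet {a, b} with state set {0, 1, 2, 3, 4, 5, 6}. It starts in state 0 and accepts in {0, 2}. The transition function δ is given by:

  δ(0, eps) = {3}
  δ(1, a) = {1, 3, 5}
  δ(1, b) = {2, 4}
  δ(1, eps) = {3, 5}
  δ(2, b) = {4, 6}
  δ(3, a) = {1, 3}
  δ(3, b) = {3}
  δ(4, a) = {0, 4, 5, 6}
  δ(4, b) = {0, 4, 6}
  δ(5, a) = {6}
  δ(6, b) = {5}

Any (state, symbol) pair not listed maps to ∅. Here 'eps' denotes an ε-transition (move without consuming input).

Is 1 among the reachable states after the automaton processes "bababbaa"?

Yes

Start: ε-closure({0}) = {0, 3}.
Read 'b': 0→∅, 3→{3}; now {3}.
Read 'a': 3→{1, 3}; union {1, 3}; ε-closure = {1, 3, 5}.
Read 'b': 1→{2, 4}, 3→{3}, 5→∅; now {2, 3, 4}.
Read 'a': 2→∅, 3→{1, 3}, 4→{0, 4, 5, 6}; now {0, 1, 3, 4, 5, 6}.
Read 'b': 0→∅, 1→{2, 4}, 3→{3}, 4→{0, 4, 6}, 5→∅, 6→{5}; now {0, 2, 3, 4, 5, 6}.
Read 'b': 0→∅, 2→{4, 6}, 3→{3}, 4→{0, 4, 6}, 5→∅, 6→{5}; now {0, 3, 4, 5, 6}.
Read 'a': 0→∅, 3→{1, 3}, 4→{0, 4, 5, 6}, 5→{6}, 6→∅; now {0, 1, 3, 4, 5, 6}.
Read 'a': 0→∅, 1→{1, 3, 5}, 3→{1, 3}, 4→{0, 4, 5, 6}, 5→{6}, 6→∅; now {0, 1, 3, 4, 5, 6}.
State 1 is in {0, 1, 3, 4, 5, 6}.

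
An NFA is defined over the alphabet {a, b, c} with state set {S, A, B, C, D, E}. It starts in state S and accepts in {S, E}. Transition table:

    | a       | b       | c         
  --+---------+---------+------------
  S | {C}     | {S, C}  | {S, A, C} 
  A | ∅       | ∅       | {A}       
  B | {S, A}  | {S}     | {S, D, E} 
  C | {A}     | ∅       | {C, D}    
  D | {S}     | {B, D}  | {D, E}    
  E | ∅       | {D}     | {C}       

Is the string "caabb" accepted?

No

Start in {S}.
Read 'c': {S} → {S, A, C}.
Read 'a': {S, A, C} → {A, C}.
Read 'a': {A, C} → {A}.
Read 'b': {A} → ∅.
The set is empty and remains empty for the remaining 1 symbol.
The final set ∅ contains no accepting state.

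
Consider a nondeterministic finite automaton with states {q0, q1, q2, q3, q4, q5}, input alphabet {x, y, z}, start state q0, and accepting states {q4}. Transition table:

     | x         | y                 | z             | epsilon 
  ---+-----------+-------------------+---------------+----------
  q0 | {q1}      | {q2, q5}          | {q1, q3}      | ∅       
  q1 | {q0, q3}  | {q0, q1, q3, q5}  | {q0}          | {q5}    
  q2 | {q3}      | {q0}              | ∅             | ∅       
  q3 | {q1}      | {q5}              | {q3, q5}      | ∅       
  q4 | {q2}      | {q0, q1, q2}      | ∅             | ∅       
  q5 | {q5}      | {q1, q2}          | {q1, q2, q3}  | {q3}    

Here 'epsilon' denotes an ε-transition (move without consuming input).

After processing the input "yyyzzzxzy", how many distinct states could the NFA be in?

Start in {q0}.
Read 'y': {q0} → {q2, q3, q5}.
Read 'y': {q2, q3, q5} → {q0, q1, q2, q3, q5}.
Read 'y': {q0, q1, q2, q3, q5} → {q0, q1, q2, q3, q5}.
Read 'z': {q0, q1, q2, q3, q5} → {q0, q1, q2, q3, q5}.
Read 'z': {q0, q1, q2, q3, q5} → {q0, q1, q2, q3, q5}.
Read 'z': {q0, q1, q2, q3, q5} → {q0, q1, q2, q3, q5}.
Read 'x': {q0, q1, q2, q3, q5} → {q0, q1, q3, q5}.
Read 'z': {q0, q1, q3, q5} → {q0, q1, q2, q3, q5}.
Read 'y': {q0, q1, q2, q3, q5} → {q0, q1, q2, q3, q5}.
That set has 5 states.

5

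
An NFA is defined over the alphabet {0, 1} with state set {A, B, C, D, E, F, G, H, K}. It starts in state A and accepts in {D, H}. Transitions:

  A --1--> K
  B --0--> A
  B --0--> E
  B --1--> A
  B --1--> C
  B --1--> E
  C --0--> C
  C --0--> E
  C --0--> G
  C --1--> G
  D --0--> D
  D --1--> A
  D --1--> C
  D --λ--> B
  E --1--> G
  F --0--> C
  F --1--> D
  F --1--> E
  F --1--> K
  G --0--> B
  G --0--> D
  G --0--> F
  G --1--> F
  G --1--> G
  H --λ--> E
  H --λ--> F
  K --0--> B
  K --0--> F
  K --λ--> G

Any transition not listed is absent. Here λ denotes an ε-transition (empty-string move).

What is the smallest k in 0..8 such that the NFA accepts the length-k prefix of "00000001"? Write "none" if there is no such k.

none

Start in {A}.
Read '0': A→∅; now ∅.
The set is empty and remains empty for the remaining 7 symbols.
No reachable set along the way intersects F.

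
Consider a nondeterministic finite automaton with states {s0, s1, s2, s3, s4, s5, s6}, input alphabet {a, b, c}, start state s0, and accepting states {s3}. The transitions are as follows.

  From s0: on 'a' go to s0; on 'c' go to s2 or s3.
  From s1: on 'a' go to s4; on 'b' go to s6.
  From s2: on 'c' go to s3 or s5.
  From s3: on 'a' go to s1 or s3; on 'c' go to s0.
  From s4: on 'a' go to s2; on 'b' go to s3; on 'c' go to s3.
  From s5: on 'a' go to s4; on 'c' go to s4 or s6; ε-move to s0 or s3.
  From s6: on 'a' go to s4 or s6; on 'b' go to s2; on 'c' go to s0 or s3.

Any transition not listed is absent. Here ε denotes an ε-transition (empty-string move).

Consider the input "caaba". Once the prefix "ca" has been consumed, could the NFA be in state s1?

Yes

Start in {s0}.
Read 'c': s0→{s2, s3}; now {s2, s3}.
Read 'a': s2→∅, s3→{s1, s3}; now {s1, s3}.
State s1 is in {s1, s3}.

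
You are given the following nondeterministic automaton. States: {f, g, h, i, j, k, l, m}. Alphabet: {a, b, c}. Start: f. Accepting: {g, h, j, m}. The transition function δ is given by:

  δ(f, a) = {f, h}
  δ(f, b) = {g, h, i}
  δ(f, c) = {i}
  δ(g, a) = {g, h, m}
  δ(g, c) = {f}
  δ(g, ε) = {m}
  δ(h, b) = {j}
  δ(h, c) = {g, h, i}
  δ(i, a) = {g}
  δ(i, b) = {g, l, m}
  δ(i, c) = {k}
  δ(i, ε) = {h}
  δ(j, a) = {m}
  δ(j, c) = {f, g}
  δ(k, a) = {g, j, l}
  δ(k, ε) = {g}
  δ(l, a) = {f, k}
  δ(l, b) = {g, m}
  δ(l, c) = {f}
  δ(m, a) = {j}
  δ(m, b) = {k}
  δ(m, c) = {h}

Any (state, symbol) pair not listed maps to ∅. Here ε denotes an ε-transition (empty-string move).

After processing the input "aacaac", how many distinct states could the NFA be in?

Start in {f}.
Read 'a': {f} → {f, h}.
Read 'a': {f, h} → {f, h}.
Read 'c': {f, h} → {g, h, i, m}.
Read 'a': {g, h, i, m} → {g, h, j, m}.
Read 'a': {g, h, j, m} → {g, h, j, m}.
Read 'c': {g, h, j, m} → {f, g, h, i, m}.
That set has 5 states.

5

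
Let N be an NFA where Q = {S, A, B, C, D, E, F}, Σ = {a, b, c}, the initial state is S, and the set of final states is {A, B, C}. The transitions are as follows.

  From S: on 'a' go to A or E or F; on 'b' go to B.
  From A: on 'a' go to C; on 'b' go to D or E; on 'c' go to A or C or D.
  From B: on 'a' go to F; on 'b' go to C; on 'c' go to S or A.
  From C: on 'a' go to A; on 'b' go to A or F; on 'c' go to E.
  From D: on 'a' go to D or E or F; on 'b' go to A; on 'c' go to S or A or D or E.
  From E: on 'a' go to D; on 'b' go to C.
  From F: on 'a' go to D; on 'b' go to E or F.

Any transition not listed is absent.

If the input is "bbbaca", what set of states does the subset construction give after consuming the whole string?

{A, C, D, E, F}

Start in {S}.
Read 'b': S→{B}; now {B}.
Read 'b': B→{C}; now {C}.
Read 'b': C→{A, F}; now {A, F}.
Read 'a': A→{C}, F→{D}; now {C, D}.
Read 'c': C→{E}, D→{S, A, D, E}; now {S, A, D, E}.
Read 'a': S→{A, E, F}, A→{C}, D→{D, E, F}, E→{D}; now {A, C, D, E, F}.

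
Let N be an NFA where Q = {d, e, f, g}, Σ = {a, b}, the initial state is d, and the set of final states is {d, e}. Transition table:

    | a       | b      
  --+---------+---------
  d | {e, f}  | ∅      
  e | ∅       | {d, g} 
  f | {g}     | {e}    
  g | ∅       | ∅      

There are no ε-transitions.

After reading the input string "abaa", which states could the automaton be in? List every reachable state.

Start in {d}.
Read 'a': d→{e, f}; now {e, f}.
Read 'b': e→{d, g}, f→{e}; now {d, e, g}.
Read 'a': d→{e, f}, e→∅, g→∅; now {e, f}.
Read 'a': e→∅, f→{g}; now {g}.

{g}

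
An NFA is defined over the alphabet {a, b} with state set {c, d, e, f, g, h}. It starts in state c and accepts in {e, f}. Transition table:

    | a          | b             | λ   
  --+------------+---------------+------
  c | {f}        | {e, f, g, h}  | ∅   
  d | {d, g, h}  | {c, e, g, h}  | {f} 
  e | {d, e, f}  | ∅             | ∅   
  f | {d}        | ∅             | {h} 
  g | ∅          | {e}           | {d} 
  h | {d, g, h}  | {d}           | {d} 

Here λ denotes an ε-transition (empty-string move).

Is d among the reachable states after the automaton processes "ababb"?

Start in {c}.
Read 'a': {c} → {d, f, h}.
Read 'b': {d, f, h} → {c, d, e, f, g, h}.
Read 'a': {c, d, e, f, g, h} → {d, e, f, g, h}.
Read 'b': {d, e, f, g, h} → {c, d, e, f, g, h}.
Read 'b': {c, d, e, f, g, h} → {c, d, e, f, g, h}.
State d is in {c, d, e, f, g, h}.

Yes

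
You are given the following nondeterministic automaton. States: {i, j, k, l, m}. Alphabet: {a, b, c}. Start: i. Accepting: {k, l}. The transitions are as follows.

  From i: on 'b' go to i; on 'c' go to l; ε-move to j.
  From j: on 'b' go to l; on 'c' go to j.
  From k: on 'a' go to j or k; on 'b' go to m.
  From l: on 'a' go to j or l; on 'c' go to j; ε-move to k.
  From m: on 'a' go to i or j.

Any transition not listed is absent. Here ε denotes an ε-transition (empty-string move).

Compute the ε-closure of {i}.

Begin with {i}.
ε-move i → j; add j.

{i, j}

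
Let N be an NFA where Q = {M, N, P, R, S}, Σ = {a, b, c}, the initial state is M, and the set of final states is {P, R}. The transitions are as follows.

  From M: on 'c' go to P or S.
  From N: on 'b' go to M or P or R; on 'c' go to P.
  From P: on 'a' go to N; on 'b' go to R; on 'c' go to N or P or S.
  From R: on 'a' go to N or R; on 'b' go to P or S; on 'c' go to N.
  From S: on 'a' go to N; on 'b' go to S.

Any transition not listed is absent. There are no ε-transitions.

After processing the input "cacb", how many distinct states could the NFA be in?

1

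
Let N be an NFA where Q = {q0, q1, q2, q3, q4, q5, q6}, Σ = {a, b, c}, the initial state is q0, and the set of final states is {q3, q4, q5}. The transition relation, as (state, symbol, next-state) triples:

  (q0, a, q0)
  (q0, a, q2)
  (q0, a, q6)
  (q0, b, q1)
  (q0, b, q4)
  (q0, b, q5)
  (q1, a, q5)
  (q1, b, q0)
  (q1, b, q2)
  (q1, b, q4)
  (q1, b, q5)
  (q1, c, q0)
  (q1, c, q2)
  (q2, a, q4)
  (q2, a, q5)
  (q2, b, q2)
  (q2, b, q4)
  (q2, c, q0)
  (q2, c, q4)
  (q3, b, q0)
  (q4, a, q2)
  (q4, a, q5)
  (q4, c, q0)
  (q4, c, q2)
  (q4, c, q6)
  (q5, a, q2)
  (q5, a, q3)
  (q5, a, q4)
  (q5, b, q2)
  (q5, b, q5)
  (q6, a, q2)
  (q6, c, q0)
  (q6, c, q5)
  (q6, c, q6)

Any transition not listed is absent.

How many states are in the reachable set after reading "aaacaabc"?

4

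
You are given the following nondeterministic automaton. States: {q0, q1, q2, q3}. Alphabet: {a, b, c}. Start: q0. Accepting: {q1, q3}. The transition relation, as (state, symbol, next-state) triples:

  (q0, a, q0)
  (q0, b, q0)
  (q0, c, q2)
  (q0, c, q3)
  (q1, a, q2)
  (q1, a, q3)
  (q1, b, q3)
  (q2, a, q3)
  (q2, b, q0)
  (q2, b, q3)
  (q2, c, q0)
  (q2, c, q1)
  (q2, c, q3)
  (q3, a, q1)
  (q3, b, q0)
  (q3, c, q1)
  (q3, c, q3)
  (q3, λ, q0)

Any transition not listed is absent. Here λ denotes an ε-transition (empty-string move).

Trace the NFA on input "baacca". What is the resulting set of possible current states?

{q0, q1, q2, q3}

Start in {q0}.
Read 'b': q0→{q0}; now {q0}.
Read 'a': q0→{q0}; now {q0}.
Read 'a': q0→{q0}; now {q0}.
Read 'c': q0→{q2, q3}; union {q2, q3}; ε-closure = {q0, q2, q3}.
Read 'c': q0→{q2, q3}, q2→{q0, q1, q3}, q3→{q1, q3}; now {q0, q1, q2, q3}.
Read 'a': q0→{q0}, q1→{q2, q3}, q2→{q3}, q3→{q1}; now {q0, q1, q2, q3}.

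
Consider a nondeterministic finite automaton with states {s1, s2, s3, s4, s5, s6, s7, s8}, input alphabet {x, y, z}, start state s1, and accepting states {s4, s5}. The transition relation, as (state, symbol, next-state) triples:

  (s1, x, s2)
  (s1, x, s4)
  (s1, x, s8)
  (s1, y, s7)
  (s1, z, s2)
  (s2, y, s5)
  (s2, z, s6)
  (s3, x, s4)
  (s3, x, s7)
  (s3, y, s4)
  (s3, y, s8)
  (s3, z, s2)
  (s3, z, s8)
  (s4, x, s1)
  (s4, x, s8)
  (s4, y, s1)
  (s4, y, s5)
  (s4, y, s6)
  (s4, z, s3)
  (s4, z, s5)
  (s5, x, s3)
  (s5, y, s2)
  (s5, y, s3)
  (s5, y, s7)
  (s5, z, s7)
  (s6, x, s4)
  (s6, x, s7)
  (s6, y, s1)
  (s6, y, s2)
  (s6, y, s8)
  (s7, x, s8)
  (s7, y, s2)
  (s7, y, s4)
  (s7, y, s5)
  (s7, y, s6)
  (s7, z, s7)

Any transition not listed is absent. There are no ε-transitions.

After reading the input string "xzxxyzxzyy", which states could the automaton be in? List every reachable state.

Start in {s1}.
Read 'x': {s1} → {s2, s4, s8}.
Read 'z': {s2, s4, s8} → {s3, s5, s6}.
Read 'x': {s3, s5, s6} → {s3, s4, s7}.
Read 'x': {s3, s4, s7} → {s1, s4, s7, s8}.
Read 'y': {s1, s4, s7, s8} → {s1, s2, s4, s5, s6, s7}.
Read 'z': {s1, s2, s4, s5, s6, s7} → {s2, s3, s5, s6, s7}.
Read 'x': {s2, s3, s5, s6, s7} → {s3, s4, s7, s8}.
Read 'z': {s3, s4, s7, s8} → {s2, s3, s5, s7, s8}.
Read 'y': {s2, s3, s5, s7, s8} → {s2, s3, s4, s5, s6, s7, s8}.
Read 'y': {s2, s3, s4, s5, s6, s7, s8} → {s1, s2, s3, s4, s5, s6, s7, s8}.

{s1, s2, s3, s4, s5, s6, s7, s8}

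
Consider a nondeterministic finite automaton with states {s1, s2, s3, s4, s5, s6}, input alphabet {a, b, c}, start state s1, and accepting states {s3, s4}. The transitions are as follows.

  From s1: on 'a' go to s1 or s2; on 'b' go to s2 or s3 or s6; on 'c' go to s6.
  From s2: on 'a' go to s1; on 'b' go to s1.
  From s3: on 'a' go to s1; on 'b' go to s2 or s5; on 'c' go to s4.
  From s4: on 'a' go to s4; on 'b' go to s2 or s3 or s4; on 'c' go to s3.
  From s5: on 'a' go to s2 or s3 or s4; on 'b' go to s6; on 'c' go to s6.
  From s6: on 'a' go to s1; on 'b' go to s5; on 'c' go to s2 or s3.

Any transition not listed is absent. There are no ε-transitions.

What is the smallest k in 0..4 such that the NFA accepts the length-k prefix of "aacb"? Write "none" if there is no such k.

none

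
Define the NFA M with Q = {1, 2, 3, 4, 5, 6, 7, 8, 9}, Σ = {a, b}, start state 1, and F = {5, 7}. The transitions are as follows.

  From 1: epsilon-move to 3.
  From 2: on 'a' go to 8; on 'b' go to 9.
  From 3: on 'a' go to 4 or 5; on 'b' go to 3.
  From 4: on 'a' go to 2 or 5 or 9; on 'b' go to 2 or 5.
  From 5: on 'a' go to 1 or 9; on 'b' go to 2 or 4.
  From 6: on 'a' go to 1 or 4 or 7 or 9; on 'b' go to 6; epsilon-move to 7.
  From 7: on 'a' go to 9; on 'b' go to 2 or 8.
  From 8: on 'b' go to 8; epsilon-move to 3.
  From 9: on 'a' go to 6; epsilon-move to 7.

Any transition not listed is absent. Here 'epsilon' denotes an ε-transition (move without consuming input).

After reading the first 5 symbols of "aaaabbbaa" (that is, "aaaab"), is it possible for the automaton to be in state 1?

Start: ε-closure({1}) = {1, 3}.
Read 'a': 1→∅, 3→{4, 5}; now {4, 5}.
Read 'a': 4→{2, 5, 9}, 5→{1, 9}; union {1, 2, 5, 9}; ε-closure = {1, 2, 3, 5, 7, 9}.
Read 'a': 1→∅, 2→{8}, 3→{4, 5}, 5→{1, 9}, 7→{9}, 9→{6}; union {1, 4, 5, 6, 8, 9}; ε-closure = {1, 3, 4, 5, 6, 7, 8, 9}.
Read 'a': 1→∅, 3→{4, 5}, 4→{2, 5, 9}, 5→{1, 9}, 6→{1, 4, 7, 9}, 7→{9}, 8→∅, 9→{6}; union {1, 2, 4, 5, 6, 7, 9}; ε-closure = {1, 2, 3, 4, 5, 6, 7, 9}.
Read 'b': 1→∅, 2→{9}, 3→{3}, 4→{2, 5}, 5→{2, 4}, 6→{6}, 7→{2, 8}, 9→∅; union {2, 3, 4, 5, 6, 8, 9}; ε-closure = {2, 3, 4, 5, 6, 7, 8, 9}.
State 1 is not in {2, 3, 4, 5, 6, 7, 8, 9}.

No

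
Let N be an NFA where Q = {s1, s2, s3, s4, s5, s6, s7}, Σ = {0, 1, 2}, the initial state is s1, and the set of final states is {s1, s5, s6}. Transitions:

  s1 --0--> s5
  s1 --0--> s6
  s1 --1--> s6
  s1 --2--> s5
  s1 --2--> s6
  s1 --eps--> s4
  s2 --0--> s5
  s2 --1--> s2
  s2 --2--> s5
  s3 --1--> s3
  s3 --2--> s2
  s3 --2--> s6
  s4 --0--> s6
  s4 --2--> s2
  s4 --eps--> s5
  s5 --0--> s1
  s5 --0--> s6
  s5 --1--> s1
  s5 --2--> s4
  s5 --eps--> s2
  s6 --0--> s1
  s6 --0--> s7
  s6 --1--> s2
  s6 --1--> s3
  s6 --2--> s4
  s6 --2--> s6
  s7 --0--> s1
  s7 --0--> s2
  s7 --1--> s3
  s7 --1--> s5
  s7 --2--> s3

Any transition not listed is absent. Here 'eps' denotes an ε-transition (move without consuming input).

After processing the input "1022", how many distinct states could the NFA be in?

Start: ε-closure({s1}) = {s1, s2, s4, s5}.
Read '1': s1→{s6}, s2→{s2}, s4→∅, s5→{s1}; union {s1, s2, s6}; ε-closure = {s1, s2, s4, s5, s6}.
Read '0': s1→{s5, s6}, s2→{s5}, s4→{s6}, s5→{s1, s6}, s6→{s1, s7}; union {s1, s5, s6, s7}; ε-closure = {s1, s2, s4, s5, s6, s7}.
Read '2': s1→{s5, s6}, s2→{s5}, s4→{s2}, s5→{s4}, s6→{s4, s6}, s7→{s3}; now {s2, s3, s4, s5, s6}.
Read '2': s2→{s5}, s3→{s2, s6}, s4→{s2}, s5→{s4}, s6→{s4, s6}; now {s2, s4, s5, s6}.
That set has 4 states.

4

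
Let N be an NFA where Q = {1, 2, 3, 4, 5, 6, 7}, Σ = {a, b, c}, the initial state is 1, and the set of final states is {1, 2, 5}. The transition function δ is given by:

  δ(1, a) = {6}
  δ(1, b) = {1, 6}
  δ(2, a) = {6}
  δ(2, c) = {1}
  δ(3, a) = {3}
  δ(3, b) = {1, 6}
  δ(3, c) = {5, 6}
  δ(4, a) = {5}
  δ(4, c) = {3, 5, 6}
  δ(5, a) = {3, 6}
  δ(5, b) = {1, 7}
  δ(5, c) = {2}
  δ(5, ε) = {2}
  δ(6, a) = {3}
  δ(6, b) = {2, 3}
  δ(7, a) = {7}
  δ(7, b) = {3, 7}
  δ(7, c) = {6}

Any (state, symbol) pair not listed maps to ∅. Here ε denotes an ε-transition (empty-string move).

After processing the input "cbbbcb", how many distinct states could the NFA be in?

0

Start in {1}.
Read 'c': 1→∅; now ∅.
The set is empty and remains empty for the remaining 5 symbols.
That set has 0 states.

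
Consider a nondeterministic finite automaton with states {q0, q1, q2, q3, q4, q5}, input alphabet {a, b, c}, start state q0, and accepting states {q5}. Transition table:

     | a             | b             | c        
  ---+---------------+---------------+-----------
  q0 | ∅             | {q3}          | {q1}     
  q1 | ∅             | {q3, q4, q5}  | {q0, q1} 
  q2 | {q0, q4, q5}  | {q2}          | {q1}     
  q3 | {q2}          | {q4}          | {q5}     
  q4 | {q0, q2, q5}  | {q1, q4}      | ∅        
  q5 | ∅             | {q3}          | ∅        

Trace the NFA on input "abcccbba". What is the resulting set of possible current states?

Start in {q0}.
Read 'a': {q0} → ∅.
The set is empty and remains empty for the remaining 7 symbols.

∅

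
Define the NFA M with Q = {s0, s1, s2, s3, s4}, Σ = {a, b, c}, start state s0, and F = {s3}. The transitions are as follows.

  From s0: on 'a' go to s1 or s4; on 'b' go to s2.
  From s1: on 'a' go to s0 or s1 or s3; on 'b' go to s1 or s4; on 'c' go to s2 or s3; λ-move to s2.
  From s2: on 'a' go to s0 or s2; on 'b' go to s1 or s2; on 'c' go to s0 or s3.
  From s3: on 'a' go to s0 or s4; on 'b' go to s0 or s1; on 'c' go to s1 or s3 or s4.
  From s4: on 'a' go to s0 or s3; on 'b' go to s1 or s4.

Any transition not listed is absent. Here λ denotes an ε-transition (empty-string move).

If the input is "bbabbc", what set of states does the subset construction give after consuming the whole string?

Start in {s0}.
Read 'b': s0→{s2}; now {s2}.
Read 'b': s2→{s1, s2}; now {s1, s2}.
Read 'a': s1→{s0, s1, s3}, s2→{s0, s2}; now {s0, s1, s2, s3}.
Read 'b': s0→{s2}, s1→{s1, s4}, s2→{s1, s2}, s3→{s0, s1}; now {s0, s1, s2, s4}.
Read 'b': s0→{s2}, s1→{s1, s4}, s2→{s1, s2}, s4→{s1, s4}; now {s1, s2, s4}.
Read 'c': s1→{s2, s3}, s2→{s0, s3}, s4→∅; now {s0, s2, s3}.

{s0, s2, s3}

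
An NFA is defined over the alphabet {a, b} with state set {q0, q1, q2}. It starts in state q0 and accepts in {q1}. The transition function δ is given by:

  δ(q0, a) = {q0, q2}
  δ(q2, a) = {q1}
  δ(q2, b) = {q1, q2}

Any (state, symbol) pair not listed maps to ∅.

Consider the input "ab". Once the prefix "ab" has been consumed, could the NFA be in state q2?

Start in {q0}.
Read 'a': q0→{q0, q2}; now {q0, q2}.
Read 'b': q0→∅, q2→{q1, q2}; now {q1, q2}.
State q2 is in {q1, q2}.

Yes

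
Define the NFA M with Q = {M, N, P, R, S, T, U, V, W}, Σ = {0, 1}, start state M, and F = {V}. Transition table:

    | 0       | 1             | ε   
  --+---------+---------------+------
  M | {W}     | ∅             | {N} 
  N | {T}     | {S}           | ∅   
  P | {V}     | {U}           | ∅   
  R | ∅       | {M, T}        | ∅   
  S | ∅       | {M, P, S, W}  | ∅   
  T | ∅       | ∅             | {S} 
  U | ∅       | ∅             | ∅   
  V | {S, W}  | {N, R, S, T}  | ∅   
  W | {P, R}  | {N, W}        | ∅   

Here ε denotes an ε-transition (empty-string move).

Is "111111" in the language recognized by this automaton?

Start: ε-closure({M}) = {M, N}.
Read '1': M→∅, N→{S}; now {S}.
Read '1': S→{M, P, S, W}; union {M, P, S, W}; ε-closure = {M, N, P, S, W}.
Read '1': M→∅, N→{S}, P→{U}, S→{M, P, S, W}, W→{N, W}; now {M, N, P, S, U, W}.
Read '1': M→∅, N→{S}, P→{U}, S→{M, P, S, W}, U→∅, W→{N, W}; now {M, N, P, S, U, W}.
Read '1': M→∅, N→{S}, P→{U}, S→{M, P, S, W}, U→∅, W→{N, W}; now {M, N, P, S, U, W}.
Read '1': M→∅, N→{S}, P→{U}, S→{M, P, S, W}, U→∅, W→{N, W}; now {M, N, P, S, U, W}.
The final set {M, N, P, S, U, W} contains no accepting state.

No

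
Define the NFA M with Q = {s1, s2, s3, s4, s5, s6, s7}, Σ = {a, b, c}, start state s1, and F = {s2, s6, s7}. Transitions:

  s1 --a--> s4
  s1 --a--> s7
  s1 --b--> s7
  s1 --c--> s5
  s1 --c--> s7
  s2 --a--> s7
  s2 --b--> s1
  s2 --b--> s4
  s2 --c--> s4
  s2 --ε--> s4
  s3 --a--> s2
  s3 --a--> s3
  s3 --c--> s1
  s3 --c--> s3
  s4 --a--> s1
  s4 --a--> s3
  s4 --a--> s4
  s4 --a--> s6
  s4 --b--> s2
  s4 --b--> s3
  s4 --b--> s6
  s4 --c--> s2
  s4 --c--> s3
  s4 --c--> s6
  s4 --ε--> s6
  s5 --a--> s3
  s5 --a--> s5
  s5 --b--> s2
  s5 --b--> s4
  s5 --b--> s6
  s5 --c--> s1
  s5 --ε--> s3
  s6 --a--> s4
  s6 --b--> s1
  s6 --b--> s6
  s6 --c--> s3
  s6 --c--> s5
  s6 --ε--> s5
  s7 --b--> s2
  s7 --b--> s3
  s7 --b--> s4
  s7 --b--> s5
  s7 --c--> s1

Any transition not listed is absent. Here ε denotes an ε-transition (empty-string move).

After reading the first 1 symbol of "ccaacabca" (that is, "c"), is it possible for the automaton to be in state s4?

No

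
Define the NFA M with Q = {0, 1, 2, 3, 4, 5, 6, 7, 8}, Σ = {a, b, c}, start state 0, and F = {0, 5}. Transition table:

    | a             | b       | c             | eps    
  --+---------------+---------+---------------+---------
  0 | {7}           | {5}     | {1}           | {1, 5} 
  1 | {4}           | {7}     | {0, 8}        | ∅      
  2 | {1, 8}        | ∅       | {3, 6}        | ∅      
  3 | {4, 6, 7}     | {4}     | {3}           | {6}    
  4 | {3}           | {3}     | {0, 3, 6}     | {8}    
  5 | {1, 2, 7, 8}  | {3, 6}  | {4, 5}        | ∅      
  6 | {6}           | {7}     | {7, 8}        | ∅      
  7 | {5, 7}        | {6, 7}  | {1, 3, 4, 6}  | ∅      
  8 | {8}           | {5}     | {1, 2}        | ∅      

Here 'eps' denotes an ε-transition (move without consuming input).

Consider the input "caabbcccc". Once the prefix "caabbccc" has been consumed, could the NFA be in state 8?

Start: ε-closure({0}) = {0, 1, 5}.
Read 'c': 0→{1}, 1→{0, 8}, 5→{4, 5}; now {0, 1, 4, 5, 8}.
Read 'a': 0→{7}, 1→{4}, 4→{3}, 5→{1, 2, 7, 8}, 8→{8}; union {1, 2, 3, 4, 7, 8}; ε-closure = {1, 2, 3, 4, 6, 7, 8}.
Read 'a': 1→{4}, 2→{1, 8}, 3→{4, 6, 7}, 4→{3}, 6→{6}, 7→{5, 7}, 8→{8}; now {1, 3, 4, 5, 6, 7, 8}.
Read 'b': 1→{7}, 3→{4}, 4→{3}, 5→{3, 6}, 6→{7}, 7→{6, 7}, 8→{5}; union {3, 4, 5, 6, 7}; ε-closure = {3, 4, 5, 6, 7, 8}.
Read 'b': 3→{4}, 4→{3}, 5→{3, 6}, 6→{7}, 7→{6, 7}, 8→{5}; union {3, 4, 5, 6, 7}; ε-closure = {3, 4, 5, 6, 7, 8}.
Read 'c': 3→{3}, 4→{0, 3, 6}, 5→{4, 5}, 6→{7, 8}, 7→{1, 3, 4, 6}, 8→{1, 2}; now {0, 1, 2, 3, 4, 5, 6, 7, 8}.
Read 'c': 0→{1}, 1→{0, 8}, 2→{3, 6}, 3→{3}, 4→{0, 3, 6}, 5→{4, 5}, 6→{7, 8}, 7→{1, 3, 4, 6}, 8→{1, 2}; now {0, 1, 2, 3, 4, 5, 6, 7, 8}.
Read 'c': 0→{1}, 1→{0, 8}, 2→{3, 6}, 3→{3}, 4→{0, 3, 6}, 5→{4, 5}, 6→{7, 8}, 7→{1, 3, 4, 6}, 8→{1, 2}; now {0, 1, 2, 3, 4, 5, 6, 7, 8}.
State 8 is in {0, 1, 2, 3, 4, 5, 6, 7, 8}.

Yes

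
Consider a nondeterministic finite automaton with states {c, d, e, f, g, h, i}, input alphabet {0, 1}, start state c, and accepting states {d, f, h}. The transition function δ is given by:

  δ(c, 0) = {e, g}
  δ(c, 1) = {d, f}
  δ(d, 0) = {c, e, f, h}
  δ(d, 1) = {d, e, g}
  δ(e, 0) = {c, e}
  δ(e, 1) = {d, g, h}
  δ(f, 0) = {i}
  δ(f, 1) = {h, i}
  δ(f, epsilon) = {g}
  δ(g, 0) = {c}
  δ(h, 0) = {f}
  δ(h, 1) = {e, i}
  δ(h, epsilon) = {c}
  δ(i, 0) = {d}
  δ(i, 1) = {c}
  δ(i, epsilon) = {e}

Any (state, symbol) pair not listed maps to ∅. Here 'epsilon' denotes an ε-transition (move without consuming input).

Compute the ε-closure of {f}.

{f, g}

Begin with {f}.
ε-move f → g; add g.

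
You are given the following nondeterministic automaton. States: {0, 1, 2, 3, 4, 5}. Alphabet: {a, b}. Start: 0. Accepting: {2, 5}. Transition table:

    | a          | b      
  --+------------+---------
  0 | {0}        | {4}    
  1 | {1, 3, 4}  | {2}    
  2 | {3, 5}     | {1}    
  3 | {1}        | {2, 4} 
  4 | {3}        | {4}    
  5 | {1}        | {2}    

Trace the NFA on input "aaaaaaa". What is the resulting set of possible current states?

Start in {0}.
Read 'a': 0→{0}; now {0}.
Read 'a': 0→{0}; now {0}.
Read 'a': 0→{0}; now {0}.
Read 'a': 0→{0}; now {0}.
Read 'a': 0→{0}; now {0}.
Read 'a': 0→{0}; now {0}.
Read 'a': 0→{0}; now {0}.

{0}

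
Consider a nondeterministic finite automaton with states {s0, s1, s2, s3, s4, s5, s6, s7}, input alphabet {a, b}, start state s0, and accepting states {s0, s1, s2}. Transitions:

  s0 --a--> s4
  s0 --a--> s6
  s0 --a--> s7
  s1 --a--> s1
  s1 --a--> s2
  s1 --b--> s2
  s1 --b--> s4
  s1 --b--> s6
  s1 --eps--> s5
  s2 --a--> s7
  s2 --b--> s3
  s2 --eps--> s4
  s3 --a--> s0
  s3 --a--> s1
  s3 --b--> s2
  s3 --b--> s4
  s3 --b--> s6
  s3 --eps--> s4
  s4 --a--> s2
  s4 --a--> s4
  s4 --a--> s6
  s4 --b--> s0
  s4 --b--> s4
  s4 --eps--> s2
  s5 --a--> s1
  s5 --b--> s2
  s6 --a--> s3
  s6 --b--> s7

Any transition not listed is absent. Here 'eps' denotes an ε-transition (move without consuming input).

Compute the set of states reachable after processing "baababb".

Start in {s0}.
Read 'b': {s0} → ∅.
The set is empty and remains empty for the remaining 6 symbols.

∅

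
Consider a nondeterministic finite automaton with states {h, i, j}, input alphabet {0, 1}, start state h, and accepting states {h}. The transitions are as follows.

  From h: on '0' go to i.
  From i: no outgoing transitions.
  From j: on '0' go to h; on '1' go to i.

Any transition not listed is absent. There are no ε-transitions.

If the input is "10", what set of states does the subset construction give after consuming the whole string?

∅

Start in {h}.
Read '1': {h} → ∅.
The set is empty and remains empty for the remaining 1 symbol.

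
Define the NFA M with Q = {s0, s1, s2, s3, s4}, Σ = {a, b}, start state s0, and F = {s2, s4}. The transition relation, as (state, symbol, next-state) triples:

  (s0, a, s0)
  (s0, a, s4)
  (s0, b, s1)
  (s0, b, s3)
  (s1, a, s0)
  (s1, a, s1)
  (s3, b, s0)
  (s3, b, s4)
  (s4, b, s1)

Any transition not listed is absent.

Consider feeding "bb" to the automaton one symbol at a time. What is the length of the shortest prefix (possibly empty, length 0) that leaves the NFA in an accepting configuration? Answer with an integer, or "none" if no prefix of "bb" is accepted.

2

Start in {s0}.
Read 'b': {s0} → {s1, s3}.
Read 'b': {s1, s3} → {s0, s4}.
None of the earlier sets intersect F, but {s0, s4} does.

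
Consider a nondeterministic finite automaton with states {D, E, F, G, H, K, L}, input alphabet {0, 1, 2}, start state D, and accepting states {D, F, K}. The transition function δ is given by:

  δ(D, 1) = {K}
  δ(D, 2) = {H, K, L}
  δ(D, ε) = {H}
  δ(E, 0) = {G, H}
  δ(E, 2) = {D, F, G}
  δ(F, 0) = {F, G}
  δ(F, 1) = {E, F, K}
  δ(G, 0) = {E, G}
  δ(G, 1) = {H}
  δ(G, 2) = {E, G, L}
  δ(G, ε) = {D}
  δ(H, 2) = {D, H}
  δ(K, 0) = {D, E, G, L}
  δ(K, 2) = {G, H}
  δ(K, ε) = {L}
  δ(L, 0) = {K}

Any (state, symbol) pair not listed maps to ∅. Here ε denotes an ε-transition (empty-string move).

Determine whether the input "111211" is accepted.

Start: ε-closure({D}) = {D, H}.
Read '1': {D, H} → {K, L}.
Read '1': {K, L} → ∅.
The set is empty and remains empty for the remaining 4 symbols.
The final set ∅ contains no accepting state.

No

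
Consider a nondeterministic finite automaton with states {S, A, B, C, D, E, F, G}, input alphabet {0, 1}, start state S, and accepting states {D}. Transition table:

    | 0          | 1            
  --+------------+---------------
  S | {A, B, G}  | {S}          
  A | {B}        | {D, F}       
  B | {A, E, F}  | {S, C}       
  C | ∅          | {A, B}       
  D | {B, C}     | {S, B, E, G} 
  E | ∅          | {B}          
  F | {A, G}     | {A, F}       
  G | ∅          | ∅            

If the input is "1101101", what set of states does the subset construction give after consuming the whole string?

{S, A, B, C, D, F}

Start in {S}.
Read '1': {S} → {S}.
Read '1': {S} → {S}.
Read '0': {S} → {A, B, G}.
Read '1': {A, B, G} → {S, C, D, F}.
Read '1': {S, C, D, F} → {S, A, B, E, F, G}.
Read '0': {S, A, B, E, F, G} → {A, B, E, F, G}.
Read '1': {A, B, E, F, G} → {S, A, B, C, D, F}.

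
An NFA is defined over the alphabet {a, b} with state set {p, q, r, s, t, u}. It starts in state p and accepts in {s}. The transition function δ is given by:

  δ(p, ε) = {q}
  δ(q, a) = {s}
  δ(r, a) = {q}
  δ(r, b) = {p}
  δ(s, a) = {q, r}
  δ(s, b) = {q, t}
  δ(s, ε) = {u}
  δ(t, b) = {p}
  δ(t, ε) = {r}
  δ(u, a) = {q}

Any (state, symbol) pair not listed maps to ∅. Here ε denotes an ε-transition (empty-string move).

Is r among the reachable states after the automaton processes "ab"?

Start: ε-closure({p}) = {p, q}.
Read 'a': p→∅, q→{s}; union {s}; ε-closure = {s, u}.
Read 'b': s→{q, t}, u→∅; union {q, t}; ε-closure = {q, r, t}.
State r is in {q, r, t}.

Yes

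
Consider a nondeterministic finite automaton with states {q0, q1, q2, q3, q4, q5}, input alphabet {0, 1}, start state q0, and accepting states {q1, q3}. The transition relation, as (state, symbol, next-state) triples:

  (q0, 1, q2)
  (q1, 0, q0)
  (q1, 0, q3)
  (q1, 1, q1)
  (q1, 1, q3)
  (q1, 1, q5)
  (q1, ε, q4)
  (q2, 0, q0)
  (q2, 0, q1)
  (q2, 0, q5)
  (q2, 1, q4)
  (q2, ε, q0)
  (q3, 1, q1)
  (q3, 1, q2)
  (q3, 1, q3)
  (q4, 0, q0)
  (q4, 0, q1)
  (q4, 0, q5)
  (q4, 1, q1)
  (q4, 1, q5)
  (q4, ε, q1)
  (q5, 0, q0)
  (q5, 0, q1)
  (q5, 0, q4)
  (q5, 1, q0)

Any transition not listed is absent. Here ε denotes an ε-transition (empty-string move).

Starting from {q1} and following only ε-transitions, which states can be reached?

Begin with {q1}.
ε-move q1 → q4; add q4.

{q1, q4}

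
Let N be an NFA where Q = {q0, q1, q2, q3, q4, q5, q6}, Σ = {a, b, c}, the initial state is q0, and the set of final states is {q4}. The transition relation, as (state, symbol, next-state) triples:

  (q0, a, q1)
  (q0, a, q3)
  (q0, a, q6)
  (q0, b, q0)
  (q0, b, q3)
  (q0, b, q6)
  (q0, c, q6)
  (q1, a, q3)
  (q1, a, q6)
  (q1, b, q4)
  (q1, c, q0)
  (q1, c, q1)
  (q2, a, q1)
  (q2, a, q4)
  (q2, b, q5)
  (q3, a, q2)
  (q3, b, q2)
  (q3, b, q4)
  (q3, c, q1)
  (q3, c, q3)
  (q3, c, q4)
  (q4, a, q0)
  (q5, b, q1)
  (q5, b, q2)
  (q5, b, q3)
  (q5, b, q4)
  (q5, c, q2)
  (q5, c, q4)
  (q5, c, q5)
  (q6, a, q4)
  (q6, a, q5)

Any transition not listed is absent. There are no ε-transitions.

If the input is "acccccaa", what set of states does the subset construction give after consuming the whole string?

{q0, q1, q2, q3, q4, q5, q6}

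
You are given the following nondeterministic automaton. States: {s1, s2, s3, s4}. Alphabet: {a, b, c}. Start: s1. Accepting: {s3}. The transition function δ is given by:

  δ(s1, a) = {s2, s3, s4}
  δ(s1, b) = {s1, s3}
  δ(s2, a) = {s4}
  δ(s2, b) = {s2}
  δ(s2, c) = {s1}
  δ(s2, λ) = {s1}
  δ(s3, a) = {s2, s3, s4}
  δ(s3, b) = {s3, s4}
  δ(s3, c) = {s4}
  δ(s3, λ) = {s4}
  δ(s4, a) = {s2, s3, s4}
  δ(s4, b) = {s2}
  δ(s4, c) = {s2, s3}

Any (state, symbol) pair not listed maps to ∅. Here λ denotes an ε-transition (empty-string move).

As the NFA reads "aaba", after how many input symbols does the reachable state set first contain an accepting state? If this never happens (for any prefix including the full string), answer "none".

1

Start in {s1}.
Read 'a': s1→{s2, s3, s4}; union {s2, s3, s4}; ε-closure = {s1, s2, s3, s4}.
None of the earlier sets intersect F, but {s1, s2, s3, s4} does.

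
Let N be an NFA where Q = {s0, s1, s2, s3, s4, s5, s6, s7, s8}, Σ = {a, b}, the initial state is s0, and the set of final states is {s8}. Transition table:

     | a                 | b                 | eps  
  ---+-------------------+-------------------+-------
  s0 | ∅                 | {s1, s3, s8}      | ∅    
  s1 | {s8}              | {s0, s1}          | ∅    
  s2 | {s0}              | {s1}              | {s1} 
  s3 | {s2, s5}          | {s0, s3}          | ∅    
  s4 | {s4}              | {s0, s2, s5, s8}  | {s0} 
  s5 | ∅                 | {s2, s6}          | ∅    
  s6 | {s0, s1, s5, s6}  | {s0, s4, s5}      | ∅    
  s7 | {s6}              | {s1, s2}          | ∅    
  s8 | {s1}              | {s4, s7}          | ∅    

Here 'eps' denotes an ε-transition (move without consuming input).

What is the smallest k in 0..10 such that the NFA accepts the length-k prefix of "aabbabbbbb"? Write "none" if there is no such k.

Start in {s0}.
Read 'a': s0→∅; now ∅.
The set is empty and remains empty for the remaining 9 symbols.
No reachable set along the way intersects F.

none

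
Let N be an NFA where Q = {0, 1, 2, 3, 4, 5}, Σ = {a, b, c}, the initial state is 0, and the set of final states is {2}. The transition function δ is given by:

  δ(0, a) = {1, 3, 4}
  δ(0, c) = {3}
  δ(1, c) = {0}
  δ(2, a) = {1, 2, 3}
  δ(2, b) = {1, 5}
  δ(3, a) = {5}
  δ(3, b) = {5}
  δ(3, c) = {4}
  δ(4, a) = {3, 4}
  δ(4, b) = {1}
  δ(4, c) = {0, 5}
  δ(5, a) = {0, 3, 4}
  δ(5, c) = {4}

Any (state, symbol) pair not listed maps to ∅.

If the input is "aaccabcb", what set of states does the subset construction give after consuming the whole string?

{1}

Start in {0}.
Read 'a': 0→{1, 3, 4}; now {1, 3, 4}.
Read 'a': 1→∅, 3→{5}, 4→{3, 4}; now {3, 4, 5}.
Read 'c': 3→{4}, 4→{0, 5}, 5→{4}; now {0, 4, 5}.
Read 'c': 0→{3}, 4→{0, 5}, 5→{4}; now {0, 3, 4, 5}.
Read 'a': 0→{1, 3, 4}, 3→{5}, 4→{3, 4}, 5→{0, 3, 4}; now {0, 1, 3, 4, 5}.
Read 'b': 0→∅, 1→∅, 3→{5}, 4→{1}, 5→∅; now {1, 5}.
Read 'c': 1→{0}, 5→{4}; now {0, 4}.
Read 'b': 0→∅, 4→{1}; now {1}.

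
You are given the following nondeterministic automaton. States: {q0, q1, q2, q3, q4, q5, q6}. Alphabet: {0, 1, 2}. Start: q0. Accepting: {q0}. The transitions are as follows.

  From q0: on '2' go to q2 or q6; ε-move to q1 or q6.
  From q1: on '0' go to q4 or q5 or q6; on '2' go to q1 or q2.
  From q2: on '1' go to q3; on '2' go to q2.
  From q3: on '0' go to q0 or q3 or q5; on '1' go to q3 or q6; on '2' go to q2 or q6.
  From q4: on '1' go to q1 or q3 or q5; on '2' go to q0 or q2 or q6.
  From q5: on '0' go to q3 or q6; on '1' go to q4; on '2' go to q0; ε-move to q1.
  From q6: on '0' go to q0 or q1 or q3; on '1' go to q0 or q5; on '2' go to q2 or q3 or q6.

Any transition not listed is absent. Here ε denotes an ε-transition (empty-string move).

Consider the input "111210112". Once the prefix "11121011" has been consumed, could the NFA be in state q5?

Start: ε-closure({q0}) = {q0, q1, q6}.
Read '1': q0→∅, q1→∅, q6→{q0, q5}; union {q0, q5}; ε-closure = {q0, q1, q5, q6}.
Read '1': q0→∅, q1→∅, q5→{q4}, q6→{q0, q5}; union {q0, q4, q5}; ε-closure = {q0, q1, q4, q5, q6}.
Read '1': q0→∅, q1→∅, q4→{q1, q3, q5}, q5→{q4}, q6→{q0, q5}; union {q0, q1, q3, q4, q5}; ε-closure = {q0, q1, q3, q4, q5, q6}.
Read '2': q0→{q2, q6}, q1→{q1, q2}, q3→{q2, q6}, q4→{q0, q2, q6}, q5→{q0}, q6→{q2, q3, q6}; now {q0, q1, q2, q3, q6}.
Read '1': q0→∅, q1→∅, q2→{q3}, q3→{q3, q6}, q6→{q0, q5}; union {q0, q3, q5, q6}; ε-closure = {q0, q1, q3, q5, q6}.
Read '0': q0→∅, q1→{q4, q5, q6}, q3→{q0, q3, q5}, q5→{q3, q6}, q6→{q0, q1, q3}; now {q0, q1, q3, q4, q5, q6}.
Read '1': q0→∅, q1→∅, q3→{q3, q6}, q4→{q1, q3, q5}, q5→{q4}, q6→{q0, q5}; now {q0, q1, q3, q4, q5, q6}.
Read '1': q0→∅, q1→∅, q3→{q3, q6}, q4→{q1, q3, q5}, q5→{q4}, q6→{q0, q5}; now {q0, q1, q3, q4, q5, q6}.
State q5 is in {q0, q1, q3, q4, q5, q6}.

Yes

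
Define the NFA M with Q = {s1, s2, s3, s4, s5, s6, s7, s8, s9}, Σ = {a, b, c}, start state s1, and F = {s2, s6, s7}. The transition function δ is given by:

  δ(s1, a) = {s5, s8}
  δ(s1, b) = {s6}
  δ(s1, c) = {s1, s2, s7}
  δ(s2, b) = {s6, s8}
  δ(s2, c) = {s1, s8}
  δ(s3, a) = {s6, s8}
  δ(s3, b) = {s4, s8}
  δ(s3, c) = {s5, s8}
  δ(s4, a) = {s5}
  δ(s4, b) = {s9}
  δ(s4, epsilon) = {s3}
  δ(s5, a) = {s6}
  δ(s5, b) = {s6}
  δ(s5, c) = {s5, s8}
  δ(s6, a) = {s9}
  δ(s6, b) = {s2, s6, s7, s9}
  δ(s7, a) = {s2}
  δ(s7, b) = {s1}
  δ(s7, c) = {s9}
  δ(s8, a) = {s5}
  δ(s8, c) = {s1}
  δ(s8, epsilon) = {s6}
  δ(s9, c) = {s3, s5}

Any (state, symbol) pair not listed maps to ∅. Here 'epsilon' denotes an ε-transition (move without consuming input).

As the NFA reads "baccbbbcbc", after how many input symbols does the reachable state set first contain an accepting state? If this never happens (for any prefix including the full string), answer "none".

Start in {s1}.
Read 'b': s1→{s6}; now {s6}.
None of the earlier sets intersect F, but {s6} does.

1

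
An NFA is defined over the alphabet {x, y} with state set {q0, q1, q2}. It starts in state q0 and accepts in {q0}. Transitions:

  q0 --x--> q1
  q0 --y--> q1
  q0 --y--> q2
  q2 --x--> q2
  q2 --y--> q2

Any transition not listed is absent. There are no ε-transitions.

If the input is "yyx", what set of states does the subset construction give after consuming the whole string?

{q2}

Start in {q0}.
Read 'y': q0→{q1, q2}; now {q1, q2}.
Read 'y': q1→∅, q2→{q2}; now {q2}.
Read 'x': q2→{q2}; now {q2}.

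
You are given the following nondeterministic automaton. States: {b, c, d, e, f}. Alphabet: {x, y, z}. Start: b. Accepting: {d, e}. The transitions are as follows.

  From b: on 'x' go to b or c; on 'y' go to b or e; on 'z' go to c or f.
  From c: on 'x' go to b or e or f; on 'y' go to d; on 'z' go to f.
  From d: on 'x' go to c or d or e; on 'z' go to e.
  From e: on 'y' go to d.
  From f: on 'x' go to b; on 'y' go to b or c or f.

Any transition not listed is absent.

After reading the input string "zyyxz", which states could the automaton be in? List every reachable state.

{c, e, f}

Start in {b}.
Read 'z': b→{c, f}; now {c, f}.
Read 'y': c→{d}, f→{b, c, f}; now {b, c, d, f}.
Read 'y': b→{b, e}, c→{d}, d→∅, f→{b, c, f}; now {b, c, d, e, f}.
Read 'x': b→{b, c}, c→{b, e, f}, d→{c, d, e}, e→∅, f→{b}; now {b, c, d, e, f}.
Read 'z': b→{c, f}, c→{f}, d→{e}, e→∅, f→∅; now {c, e, f}.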